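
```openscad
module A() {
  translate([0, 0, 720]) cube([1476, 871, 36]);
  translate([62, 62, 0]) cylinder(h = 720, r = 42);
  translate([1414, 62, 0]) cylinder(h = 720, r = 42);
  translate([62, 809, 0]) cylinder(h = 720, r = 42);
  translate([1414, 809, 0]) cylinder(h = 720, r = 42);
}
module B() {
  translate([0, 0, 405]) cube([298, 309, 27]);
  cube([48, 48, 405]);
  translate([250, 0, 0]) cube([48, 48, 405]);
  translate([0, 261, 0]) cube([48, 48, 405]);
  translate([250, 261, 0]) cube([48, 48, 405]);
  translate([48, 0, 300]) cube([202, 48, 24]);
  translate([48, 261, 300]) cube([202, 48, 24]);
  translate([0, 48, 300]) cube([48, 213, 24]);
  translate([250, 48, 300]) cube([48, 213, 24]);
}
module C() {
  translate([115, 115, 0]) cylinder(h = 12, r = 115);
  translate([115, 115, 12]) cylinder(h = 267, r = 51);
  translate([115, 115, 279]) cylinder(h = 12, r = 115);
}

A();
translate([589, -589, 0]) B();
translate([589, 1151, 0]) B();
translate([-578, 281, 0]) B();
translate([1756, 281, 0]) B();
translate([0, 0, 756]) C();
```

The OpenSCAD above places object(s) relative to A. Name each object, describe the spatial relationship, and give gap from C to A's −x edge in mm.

A is a table. B is a stool. C is a spool. Four stools sit around the table at the −y, +y, −x, +x sides. The spool is on top of the table. The gap from the spool to the table's −x edge is 0 mm.

The spool's min-x is at 0; the table's min-x is 0; gap = 0 mm.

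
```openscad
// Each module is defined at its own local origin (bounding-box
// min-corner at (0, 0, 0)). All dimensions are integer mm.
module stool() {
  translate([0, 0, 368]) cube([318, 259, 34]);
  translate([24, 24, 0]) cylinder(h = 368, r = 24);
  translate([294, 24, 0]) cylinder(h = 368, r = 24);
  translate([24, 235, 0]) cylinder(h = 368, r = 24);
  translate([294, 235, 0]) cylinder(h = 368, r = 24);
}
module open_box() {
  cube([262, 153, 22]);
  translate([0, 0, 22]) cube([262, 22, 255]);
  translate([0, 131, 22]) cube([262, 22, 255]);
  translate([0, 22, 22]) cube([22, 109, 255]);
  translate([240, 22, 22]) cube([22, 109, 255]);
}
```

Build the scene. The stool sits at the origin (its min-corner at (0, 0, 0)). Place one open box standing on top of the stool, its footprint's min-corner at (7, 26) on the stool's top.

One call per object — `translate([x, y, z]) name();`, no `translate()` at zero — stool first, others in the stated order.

stool();
translate([7, 26, 402]) open_box();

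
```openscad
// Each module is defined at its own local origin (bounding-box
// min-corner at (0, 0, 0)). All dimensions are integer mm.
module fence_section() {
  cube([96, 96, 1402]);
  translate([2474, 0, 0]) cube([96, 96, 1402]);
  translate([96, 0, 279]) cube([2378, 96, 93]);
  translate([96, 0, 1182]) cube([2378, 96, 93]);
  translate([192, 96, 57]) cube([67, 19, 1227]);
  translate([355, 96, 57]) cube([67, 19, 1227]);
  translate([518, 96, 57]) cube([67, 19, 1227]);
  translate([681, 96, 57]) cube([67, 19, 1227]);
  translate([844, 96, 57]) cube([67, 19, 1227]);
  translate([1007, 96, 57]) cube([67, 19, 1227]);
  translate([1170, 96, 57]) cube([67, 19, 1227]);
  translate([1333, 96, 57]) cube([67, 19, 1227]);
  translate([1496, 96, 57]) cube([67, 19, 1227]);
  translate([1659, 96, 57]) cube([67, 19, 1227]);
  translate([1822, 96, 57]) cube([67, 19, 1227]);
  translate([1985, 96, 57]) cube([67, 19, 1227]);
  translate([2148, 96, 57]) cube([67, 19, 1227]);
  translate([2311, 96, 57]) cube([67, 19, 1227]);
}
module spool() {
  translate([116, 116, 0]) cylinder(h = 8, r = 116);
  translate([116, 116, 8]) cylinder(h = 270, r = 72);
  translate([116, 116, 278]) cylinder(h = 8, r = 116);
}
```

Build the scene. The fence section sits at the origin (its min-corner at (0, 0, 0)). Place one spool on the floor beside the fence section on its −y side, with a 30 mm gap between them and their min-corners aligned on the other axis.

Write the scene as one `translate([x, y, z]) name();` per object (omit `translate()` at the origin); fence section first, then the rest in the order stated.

fence_section();
translate([0, -262, 0]) spool();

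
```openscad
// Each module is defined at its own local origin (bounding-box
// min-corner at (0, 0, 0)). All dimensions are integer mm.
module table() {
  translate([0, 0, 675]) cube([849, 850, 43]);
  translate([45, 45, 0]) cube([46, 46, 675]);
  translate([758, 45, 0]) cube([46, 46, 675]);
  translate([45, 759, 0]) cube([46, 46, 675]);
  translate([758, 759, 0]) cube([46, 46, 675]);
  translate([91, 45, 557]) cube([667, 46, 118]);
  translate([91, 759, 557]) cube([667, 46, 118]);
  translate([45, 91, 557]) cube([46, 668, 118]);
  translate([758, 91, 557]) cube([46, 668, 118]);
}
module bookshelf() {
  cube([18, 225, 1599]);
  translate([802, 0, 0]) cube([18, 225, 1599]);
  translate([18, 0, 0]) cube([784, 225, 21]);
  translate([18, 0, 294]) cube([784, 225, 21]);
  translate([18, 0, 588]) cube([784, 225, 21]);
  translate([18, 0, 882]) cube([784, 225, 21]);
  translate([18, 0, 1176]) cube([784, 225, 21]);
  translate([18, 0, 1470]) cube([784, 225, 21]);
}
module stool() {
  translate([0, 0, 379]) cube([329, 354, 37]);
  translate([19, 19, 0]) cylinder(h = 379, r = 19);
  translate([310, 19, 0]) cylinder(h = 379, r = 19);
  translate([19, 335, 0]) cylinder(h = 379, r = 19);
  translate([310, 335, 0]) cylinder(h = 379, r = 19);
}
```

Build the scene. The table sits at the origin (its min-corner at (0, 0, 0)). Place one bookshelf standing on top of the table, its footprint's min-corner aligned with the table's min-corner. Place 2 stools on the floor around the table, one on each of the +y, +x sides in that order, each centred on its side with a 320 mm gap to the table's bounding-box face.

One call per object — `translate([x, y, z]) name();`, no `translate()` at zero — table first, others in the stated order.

table();
translate([0, 0, 718]) bookshelf();
translate([260, 1170, 0]) stool();
translate([1169, 248, 0]) stool();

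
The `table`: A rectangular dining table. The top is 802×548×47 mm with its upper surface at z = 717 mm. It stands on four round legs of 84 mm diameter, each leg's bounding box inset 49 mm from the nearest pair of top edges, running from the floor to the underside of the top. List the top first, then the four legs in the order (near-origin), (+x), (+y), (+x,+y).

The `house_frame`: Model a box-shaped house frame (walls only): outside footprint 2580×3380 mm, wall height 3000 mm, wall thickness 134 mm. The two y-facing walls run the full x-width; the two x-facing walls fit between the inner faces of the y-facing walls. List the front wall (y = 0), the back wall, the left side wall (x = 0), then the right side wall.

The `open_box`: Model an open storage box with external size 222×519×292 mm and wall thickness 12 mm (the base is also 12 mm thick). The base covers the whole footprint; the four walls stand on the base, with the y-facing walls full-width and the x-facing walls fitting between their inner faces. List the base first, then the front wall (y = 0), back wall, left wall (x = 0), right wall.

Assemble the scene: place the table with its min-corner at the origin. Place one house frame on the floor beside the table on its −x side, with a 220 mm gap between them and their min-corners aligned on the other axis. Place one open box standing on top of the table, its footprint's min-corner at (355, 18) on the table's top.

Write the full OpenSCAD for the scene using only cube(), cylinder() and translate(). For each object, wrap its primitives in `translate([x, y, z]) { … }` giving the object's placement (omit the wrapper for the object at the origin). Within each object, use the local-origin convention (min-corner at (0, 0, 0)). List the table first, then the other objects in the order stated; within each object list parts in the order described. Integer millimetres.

translate([0, 0, 670]) cube([802, 548, 47]);
translate([91, 91, 0]) cylinder(h = 670, r = 42);
translate([711, 91, 0]) cylinder(h = 670, r = 42);
translate([91, 457, 0]) cylinder(h = 670, r = 42);
translate([711, 457, 0]) cylinder(h = 670, r = 42);
translate([-2800, 0, 0]) {
  cube([2580, 134, 3000]);
  translate([0, 3246, 0]) cube([2580, 134, 3000]);
  translate([0, 134, 0]) cube([134, 3112, 3000]);
  translate([2446, 134, 0]) cube([134, 3112, 3000]);
}
translate([355, 18, 717]) {
  cube([222, 519, 12]);
  translate([0, 0, 12]) cube([222, 12, 280]);
  translate([0, 507, 12]) cube([222, 12, 280]);
  translate([0, 12, 12]) cube([12, 495, 280]);
  translate([210, 12, 12]) cube([12, 495, 280]);
}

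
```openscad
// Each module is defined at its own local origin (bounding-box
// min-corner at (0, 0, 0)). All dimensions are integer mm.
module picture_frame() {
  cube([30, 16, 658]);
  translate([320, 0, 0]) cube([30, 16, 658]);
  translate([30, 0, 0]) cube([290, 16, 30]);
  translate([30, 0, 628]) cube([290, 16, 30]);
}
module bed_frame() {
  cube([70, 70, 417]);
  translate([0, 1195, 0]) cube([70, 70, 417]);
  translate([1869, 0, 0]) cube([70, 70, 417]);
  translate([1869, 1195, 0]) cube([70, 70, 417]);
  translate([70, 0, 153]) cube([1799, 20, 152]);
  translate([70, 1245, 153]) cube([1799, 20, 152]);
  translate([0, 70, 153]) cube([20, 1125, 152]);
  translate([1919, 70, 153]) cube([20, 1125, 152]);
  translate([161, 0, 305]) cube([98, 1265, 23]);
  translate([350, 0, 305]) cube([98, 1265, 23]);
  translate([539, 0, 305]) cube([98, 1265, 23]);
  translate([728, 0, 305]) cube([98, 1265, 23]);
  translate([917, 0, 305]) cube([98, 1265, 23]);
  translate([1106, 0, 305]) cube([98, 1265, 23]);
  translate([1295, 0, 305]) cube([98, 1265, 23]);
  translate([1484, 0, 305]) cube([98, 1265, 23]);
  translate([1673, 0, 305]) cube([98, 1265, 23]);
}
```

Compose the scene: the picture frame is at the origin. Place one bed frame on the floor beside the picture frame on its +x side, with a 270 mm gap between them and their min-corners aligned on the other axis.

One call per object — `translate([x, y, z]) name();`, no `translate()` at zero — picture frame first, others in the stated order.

picture_frame();
translate([620, 0, 0]) bed_frame();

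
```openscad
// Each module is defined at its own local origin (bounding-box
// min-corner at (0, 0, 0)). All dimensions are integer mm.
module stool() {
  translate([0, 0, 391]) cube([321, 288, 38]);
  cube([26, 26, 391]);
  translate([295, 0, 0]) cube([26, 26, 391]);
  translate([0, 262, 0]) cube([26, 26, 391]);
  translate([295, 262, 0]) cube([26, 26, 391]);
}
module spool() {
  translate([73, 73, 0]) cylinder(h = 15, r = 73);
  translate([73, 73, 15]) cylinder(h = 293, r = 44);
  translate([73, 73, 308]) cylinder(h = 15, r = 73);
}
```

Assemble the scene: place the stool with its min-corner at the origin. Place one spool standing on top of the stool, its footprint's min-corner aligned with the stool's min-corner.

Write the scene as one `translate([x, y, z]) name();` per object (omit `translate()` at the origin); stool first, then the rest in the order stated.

stool();
translate([0, 0, 429]) spool();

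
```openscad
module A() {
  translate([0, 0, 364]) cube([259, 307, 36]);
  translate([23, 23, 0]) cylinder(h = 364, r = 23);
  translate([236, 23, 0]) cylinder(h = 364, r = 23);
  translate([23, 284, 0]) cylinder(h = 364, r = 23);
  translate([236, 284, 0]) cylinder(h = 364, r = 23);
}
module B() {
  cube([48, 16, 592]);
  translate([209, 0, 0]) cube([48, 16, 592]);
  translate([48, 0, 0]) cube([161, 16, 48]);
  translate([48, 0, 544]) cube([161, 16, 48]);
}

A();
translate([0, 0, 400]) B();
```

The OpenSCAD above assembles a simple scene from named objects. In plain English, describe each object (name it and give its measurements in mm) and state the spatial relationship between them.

A is a simple wooden stool: a rectangular seat 259 mm (x) by 307 mm (y), 36 mm thick, top face at z = 400 mm, on four round legs, each 46 mm in diameter. The legs rest on z = 0, each leg's axis is inset half a diameter from the nearest pair of seat edges (so the leg's bounding box is flush with the corner).

B is a rectangular picture frame lying in the x–z plane (depth along y). The opening is 161 mm wide (x) by 496 mm tall (z), surrounded by a border 48 mm wide on all four sides. The frame is 16 mm deep and is made of two full-height vertical stiles with two horizontal rails fitted between them.

The picture frame is on top of the stool.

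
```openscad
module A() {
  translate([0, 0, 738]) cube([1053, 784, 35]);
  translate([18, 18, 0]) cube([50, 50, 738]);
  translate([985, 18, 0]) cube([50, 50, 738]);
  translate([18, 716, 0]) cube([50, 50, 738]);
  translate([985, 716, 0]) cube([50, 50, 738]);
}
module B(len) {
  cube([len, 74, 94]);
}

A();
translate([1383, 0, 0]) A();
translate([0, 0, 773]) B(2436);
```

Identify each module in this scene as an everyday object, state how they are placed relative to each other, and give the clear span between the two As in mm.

A is a table. B is a beam. A beam spans the tops of two tables. The clear span between the two tables is 330 mm.

Second table starts at x = 1383; first ends at x = 1053; clear span = 1383 − 1053 = 330 mm.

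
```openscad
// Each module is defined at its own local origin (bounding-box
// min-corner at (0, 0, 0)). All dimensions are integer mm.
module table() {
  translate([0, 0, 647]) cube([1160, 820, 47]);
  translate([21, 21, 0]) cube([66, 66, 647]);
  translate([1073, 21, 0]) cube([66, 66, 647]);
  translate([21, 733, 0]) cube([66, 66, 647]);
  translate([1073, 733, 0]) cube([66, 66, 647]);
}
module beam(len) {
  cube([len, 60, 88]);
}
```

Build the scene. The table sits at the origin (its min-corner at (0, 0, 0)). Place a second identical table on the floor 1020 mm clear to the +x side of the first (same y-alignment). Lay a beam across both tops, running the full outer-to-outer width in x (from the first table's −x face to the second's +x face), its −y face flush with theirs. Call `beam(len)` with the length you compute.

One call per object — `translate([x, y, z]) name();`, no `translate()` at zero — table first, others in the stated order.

table();
translate([2180, 0, 0]) table();
translate([0, 0, 694]) beam(3340);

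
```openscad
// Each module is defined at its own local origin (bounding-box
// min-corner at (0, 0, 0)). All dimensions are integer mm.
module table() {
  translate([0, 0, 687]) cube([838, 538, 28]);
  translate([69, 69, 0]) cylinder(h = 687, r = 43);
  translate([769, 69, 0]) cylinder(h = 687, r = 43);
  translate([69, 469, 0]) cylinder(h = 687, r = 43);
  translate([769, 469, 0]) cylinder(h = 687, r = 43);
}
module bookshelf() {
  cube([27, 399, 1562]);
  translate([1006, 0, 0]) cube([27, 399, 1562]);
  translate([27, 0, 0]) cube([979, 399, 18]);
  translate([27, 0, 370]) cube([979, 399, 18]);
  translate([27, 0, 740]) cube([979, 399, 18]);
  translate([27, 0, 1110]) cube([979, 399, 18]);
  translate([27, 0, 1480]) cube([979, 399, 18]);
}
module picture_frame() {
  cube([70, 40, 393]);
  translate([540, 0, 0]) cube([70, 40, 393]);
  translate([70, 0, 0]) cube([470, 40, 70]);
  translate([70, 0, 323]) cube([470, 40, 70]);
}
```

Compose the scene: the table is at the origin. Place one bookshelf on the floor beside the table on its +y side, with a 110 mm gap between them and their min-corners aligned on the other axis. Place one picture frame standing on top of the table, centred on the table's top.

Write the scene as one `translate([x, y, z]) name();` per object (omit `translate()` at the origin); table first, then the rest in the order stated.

table();
translate([0, 648, 0]) bookshelf();
translate([114, 249, 715]) picture_frame();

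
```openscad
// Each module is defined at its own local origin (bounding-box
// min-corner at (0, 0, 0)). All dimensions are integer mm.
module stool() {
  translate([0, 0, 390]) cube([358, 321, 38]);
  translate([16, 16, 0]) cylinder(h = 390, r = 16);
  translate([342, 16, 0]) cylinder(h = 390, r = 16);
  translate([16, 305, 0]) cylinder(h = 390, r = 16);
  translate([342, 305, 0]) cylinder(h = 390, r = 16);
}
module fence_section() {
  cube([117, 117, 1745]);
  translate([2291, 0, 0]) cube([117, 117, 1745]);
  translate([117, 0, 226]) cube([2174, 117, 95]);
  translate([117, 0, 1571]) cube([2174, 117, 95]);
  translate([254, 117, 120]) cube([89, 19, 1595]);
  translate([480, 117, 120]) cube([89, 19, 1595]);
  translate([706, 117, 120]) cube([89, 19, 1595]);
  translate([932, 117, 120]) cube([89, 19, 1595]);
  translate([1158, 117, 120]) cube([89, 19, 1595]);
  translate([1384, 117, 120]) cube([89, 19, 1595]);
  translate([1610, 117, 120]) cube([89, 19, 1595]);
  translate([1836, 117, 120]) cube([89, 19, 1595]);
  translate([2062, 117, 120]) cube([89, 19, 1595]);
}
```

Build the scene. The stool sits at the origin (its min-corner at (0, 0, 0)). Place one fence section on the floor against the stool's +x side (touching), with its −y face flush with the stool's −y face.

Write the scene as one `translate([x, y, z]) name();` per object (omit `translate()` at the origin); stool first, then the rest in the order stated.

stool();
translate([358, 0, 0]) fence_section();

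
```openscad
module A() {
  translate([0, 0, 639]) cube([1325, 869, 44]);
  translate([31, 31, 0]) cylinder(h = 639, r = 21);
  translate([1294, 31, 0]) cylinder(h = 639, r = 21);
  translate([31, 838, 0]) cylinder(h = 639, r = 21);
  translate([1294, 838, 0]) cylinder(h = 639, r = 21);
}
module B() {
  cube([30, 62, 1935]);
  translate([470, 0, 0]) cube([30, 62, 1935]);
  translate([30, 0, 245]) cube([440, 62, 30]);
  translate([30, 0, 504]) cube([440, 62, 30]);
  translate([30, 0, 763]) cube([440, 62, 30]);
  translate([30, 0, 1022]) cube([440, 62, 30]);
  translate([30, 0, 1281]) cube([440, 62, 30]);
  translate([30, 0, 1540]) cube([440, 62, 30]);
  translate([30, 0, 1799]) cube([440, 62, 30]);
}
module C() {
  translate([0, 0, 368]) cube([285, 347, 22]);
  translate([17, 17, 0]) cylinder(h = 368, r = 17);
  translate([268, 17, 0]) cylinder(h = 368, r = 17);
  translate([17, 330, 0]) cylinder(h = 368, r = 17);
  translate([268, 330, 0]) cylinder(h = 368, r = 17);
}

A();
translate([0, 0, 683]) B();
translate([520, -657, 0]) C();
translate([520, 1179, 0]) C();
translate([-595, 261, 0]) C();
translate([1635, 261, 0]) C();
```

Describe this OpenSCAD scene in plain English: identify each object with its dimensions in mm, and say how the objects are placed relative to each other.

A is a table: top 1325 mm (x) × 869 mm (y), 44 mm thick, upper face at z = 683 mm, on four round legs of 42 mm diameter, each leg's bounding box inset 10 mm from the nearest pair of top edges, running from z = 0 to the bottom of the top.

B is a wooden ladder with two side rails of 30×62 mm section and 1935 mm height, set 500 mm apart overall. Between them run 7 rectangular rungs (62 mm deep, 30 mm thick), front faces flush with the rails' −y face. The bottom of the first rung is 245 mm above the floor and each subsequent rung is 259 mm higher than the one below.

C is a four-legged stool. The seat is a 285×347×22 mm slab whose top surface is at z = 390 mm; four round legs, each 34 mm in diameter, run from the floor (z = 0) to the underside of the seat, each leg's axis is inset half a diameter from the nearest pair of seat edges (so the leg's bounding box is flush with the corner).

The ladder is on top of the table. Four stools sit around the table at the −y, +y, −x, +x sides.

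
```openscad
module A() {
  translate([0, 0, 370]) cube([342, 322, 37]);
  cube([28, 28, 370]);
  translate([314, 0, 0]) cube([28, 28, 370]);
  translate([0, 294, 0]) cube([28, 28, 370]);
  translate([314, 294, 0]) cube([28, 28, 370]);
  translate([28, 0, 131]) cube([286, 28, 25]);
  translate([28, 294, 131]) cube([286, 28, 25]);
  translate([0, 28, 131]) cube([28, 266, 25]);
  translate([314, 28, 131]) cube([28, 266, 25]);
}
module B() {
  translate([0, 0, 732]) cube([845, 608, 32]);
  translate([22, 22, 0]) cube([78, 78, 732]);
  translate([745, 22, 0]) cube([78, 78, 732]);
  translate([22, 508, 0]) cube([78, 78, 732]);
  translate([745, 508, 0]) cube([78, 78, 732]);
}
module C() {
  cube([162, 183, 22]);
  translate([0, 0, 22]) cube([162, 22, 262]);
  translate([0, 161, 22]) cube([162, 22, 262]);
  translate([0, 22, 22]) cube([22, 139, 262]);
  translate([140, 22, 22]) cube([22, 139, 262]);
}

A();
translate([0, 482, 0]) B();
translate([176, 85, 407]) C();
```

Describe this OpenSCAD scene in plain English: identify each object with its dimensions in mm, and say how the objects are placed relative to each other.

A is a simple wooden stool: a rectangular seat 342 mm (x) by 322 mm (y), 37 mm thick, top face at z = 407 mm, on four square legs, each 28×28 mm in cross-section. The legs rest on z = 0, each flush with a corner of the seat. Four stretchers, 28 mm wide and 25 mm tall, connect adjacent legs with their undersides at z = 131 mm, each running between the inner faces of the legs it joins and aligned with the legs' outer faces on the other axis.

B is a rectangular dining table. The top is 845×608×32 mm with its upper surface at z = 764 mm. It stands on four 78×78 mm square legs, each inset 22 mm from the nearest pair of top edges, running from the floor to the underside of the top.

C is an open-topped rectangular box: outside dimensions 162×183×284 mm, with a uniform wall and base thickness of 22 mm. The base is a full 162×183 slab on the floor; four walls sit on top of the base. The front and back walls (the −y and +y sides) span the full width; the two side walls fit between them.

The table is on the floor beside the stool on its +y side. The open box is on top of the stool.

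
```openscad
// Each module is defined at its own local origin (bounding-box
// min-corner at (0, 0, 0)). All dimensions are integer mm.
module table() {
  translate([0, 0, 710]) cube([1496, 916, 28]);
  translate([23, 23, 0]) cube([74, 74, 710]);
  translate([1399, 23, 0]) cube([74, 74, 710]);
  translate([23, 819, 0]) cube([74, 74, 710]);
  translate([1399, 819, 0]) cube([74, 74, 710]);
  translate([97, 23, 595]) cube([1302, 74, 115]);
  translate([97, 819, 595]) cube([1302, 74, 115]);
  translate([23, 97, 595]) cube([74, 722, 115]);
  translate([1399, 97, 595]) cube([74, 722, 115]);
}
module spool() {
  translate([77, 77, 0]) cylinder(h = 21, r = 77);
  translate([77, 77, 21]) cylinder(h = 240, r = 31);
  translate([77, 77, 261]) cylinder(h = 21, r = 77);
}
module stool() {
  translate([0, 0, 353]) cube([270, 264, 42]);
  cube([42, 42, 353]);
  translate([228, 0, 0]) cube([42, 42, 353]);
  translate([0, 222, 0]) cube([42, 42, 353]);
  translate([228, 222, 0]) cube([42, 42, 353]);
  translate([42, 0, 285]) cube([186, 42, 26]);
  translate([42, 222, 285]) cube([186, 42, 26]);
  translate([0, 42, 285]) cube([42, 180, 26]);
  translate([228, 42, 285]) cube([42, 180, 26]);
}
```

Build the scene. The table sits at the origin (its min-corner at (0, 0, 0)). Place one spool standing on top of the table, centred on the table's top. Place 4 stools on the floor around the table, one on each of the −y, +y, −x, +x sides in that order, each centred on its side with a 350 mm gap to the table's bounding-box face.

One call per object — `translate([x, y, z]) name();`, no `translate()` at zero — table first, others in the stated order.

table();
translate([671, 381, 738]) spool();
translate([613, -614, 0]) stool();
translate([613, 1266, 0]) stool();
translate([-620, 326, 0]) stool();
translate([1846, 326, 0]) stool();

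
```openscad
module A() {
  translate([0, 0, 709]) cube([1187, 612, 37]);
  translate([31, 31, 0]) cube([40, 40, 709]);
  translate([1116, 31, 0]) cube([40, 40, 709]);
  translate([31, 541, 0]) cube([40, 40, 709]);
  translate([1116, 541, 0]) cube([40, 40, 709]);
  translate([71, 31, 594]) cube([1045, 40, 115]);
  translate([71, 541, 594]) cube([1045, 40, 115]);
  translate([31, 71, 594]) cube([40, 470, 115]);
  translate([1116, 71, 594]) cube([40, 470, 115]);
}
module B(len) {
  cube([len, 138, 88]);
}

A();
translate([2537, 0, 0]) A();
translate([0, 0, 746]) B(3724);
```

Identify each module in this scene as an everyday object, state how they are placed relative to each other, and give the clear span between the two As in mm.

A is a table. B is a beam. A beam spans the tops of two tables. The clear span between the two tables is 1350 mm.

Second table starts at x = 2537; first ends at x = 1187; clear span = 2537 − 1187 = 1350 mm.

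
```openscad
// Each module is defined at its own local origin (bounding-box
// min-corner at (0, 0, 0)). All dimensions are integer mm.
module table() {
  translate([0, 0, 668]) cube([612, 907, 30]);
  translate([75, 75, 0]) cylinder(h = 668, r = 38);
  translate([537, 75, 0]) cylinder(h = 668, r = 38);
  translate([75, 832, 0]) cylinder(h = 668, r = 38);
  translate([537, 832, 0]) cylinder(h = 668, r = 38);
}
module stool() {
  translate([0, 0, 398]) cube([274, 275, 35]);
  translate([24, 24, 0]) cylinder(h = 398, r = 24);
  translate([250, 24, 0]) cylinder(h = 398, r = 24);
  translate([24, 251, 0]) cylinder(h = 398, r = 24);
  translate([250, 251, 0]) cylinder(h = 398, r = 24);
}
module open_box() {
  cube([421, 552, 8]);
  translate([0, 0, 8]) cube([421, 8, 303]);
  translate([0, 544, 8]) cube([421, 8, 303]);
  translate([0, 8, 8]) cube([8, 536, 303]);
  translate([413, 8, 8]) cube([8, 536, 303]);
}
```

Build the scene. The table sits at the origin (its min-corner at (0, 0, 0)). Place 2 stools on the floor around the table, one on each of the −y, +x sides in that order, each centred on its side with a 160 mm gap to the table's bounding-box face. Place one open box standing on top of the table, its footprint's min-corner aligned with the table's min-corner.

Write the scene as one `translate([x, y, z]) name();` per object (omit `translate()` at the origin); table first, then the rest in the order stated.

table();
translate([169, -435, 0]) stool();
translate([772, 316, 0]) stool();
translate([0, 0, 698]) open_box();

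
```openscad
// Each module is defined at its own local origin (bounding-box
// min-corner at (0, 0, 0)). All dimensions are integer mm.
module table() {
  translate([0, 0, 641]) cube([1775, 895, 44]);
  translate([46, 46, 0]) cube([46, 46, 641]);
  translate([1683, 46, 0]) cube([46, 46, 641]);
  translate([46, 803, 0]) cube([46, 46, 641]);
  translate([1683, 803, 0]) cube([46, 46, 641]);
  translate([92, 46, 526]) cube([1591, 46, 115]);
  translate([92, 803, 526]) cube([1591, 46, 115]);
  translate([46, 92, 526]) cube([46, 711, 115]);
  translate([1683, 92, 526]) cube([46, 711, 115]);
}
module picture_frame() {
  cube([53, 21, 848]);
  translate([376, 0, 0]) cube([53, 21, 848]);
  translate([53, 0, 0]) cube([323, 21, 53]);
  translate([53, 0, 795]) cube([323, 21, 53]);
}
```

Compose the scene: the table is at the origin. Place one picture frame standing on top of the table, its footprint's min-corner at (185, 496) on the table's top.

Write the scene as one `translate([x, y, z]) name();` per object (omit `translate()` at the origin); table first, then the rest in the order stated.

table();
translate([185, 496, 685]) picture_frame();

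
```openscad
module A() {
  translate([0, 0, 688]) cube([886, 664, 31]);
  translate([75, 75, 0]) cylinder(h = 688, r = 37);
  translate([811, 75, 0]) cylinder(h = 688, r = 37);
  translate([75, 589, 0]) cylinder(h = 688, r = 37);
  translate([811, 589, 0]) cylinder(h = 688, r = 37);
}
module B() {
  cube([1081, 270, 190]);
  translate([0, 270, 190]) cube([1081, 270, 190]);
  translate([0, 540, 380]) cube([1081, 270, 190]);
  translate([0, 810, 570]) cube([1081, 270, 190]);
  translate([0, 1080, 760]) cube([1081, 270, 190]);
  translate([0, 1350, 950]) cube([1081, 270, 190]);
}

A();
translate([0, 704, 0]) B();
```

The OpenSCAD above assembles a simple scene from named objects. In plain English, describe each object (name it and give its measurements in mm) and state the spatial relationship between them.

A is a rectangular dining table. The top is 886×664×31 mm with its upper surface at z = 719 mm. It stands on four round legs of 74 mm diameter, each leg's bounding box inset 38 mm from the nearest pair of top edges, running from the floor to the underside of the top.

B is a straight staircase of 6 solid steps. Each step is 1081 mm wide (x), 270 mm deep (y, the going) and 190 mm tall (the rise). The first step rests on the floor; each subsequent step sits one going further in +y and one rise higher in +z, directly behind and above the previous step with no overlap.

The staircase is on the floor beside the table on its +y side.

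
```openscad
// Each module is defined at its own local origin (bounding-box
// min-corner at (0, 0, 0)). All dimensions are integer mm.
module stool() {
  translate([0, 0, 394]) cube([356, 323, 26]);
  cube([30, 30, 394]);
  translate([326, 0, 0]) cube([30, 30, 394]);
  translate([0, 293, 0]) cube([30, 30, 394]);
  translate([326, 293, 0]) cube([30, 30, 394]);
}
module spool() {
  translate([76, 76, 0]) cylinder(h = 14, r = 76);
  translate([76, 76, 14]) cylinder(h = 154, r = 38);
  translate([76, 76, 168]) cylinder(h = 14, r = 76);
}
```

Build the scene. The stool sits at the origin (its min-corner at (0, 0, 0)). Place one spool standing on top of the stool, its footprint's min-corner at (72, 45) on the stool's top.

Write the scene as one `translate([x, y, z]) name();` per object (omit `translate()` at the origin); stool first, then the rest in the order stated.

stool();
translate([72, 45, 420]) spool();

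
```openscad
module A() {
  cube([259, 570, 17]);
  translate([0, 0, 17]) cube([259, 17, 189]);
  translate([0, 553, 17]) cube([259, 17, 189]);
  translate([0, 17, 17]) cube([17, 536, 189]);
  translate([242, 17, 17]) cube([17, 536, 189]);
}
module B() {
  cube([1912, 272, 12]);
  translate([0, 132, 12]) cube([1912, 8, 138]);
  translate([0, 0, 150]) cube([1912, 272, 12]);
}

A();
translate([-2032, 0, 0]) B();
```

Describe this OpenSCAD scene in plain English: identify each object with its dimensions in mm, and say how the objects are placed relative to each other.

A is an open-topped rectangular box: outside dimensions 259×570×206 mm, with a uniform wall and base thickness of 17 mm. The base is a full 259×570 slab on the floor; four walls sit on top of the base. The front and back walls (the −y and +y sides) span the full width; the two side walls fit between them.

B is an I-beam lying along x, 1912 mm long. Overall section height 162 mm. Two flanges 272 mm wide (y) and 12 mm thick, one on the floor and one at the top; a web 8 mm thick runs between them, centred on the flange width.

The I-beam is on the floor beside the open box on its −x side.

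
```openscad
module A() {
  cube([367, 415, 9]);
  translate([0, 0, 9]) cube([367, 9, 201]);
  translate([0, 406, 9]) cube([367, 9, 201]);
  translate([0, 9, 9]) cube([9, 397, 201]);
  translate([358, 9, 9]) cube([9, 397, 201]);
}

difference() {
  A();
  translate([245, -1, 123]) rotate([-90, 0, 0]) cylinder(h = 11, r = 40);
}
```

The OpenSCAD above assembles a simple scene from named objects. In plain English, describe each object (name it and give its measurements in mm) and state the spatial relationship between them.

A is an open storage box with external size 367×415×210 mm and wall thickness 9 mm (the base is also 9 mm thick). The base covers the whole footprint; the four walls stand on the base, with the y-facing walls full-width and the x-facing walls fitting between their inner faces.

The open box has a circular hole of radius 40 mm through its front wall, centred at (x = 245, z = 123).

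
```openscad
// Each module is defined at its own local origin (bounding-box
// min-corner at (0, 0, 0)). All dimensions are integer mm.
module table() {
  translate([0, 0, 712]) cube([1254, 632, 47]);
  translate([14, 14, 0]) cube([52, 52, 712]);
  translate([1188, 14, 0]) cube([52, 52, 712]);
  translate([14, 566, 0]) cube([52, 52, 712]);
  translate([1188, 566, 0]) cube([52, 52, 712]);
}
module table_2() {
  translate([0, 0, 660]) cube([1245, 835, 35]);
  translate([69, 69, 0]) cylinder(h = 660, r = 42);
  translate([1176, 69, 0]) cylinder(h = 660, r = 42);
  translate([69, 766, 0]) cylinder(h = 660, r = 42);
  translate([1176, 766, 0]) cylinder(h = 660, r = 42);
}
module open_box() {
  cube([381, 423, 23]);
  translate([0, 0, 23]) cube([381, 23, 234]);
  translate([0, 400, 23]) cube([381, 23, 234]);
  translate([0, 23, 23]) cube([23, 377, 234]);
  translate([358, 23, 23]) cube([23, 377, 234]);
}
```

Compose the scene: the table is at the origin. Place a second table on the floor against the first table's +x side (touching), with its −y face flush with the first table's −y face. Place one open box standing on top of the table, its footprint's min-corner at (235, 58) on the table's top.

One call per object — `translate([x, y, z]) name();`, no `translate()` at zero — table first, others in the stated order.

table();
translate([1254, 0, 0]) table_2();
translate([235, 58, 759]) open_box();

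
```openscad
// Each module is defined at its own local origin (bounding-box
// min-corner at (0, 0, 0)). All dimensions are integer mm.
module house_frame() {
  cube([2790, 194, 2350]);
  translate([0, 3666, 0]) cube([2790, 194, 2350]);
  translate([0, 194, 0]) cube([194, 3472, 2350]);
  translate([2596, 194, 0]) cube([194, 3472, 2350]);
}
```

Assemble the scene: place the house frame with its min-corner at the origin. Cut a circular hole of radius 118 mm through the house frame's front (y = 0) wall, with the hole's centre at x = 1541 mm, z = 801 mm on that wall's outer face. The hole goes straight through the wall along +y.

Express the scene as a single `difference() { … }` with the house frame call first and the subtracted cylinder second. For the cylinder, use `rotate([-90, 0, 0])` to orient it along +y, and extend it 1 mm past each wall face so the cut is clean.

difference() {
  house_frame();
  translate([1541, -1, 801]) rotate([-90, 0, 0]) cylinder(h = 196, r = 118);
}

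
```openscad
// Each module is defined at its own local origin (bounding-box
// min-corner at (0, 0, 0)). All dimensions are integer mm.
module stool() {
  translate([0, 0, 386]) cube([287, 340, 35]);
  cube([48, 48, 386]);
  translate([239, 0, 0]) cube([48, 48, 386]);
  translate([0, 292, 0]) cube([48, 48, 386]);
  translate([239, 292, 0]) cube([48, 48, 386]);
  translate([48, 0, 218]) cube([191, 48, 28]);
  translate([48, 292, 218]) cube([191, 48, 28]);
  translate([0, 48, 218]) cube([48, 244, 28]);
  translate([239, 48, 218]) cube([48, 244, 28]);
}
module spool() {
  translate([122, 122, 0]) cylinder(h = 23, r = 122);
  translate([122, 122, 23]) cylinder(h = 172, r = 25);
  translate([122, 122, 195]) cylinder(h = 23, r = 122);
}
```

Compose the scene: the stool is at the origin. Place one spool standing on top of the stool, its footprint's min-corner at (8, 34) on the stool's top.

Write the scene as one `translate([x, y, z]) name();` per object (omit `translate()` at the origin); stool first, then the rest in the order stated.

stool();
translate([8, 34, 421]) spool();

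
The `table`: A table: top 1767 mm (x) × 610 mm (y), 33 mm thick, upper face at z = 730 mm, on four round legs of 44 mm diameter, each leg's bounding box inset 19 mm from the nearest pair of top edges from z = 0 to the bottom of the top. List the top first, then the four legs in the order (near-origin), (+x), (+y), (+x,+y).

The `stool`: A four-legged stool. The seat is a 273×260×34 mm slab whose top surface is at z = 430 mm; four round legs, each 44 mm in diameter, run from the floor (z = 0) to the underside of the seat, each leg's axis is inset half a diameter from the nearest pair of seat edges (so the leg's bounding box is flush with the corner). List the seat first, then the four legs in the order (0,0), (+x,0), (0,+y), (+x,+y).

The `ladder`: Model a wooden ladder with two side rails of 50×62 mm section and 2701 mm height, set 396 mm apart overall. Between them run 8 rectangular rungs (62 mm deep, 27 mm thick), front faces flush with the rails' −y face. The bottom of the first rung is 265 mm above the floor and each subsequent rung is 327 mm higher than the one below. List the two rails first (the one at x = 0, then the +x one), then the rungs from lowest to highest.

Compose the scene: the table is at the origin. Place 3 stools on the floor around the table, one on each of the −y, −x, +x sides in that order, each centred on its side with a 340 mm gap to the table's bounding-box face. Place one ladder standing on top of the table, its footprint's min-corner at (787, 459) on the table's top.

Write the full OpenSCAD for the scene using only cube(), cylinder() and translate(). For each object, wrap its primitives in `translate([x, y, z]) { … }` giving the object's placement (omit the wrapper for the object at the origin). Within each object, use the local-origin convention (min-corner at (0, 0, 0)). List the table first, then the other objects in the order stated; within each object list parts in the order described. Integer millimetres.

translate([0, 0, 697]) cube([1767, 610, 33]);
translate([41, 41, 0]) cylinder(h = 697, r = 22);
translate([1726, 41, 0]) cylinder(h = 697, r = 22);
translate([41, 569, 0]) cylinder(h = 697, r = 22);
translate([1726, 569, 0]) cylinder(h = 697, r = 22);
translate([747, -600, 0]) {
  translate([0, 0, 396]) cube([273, 260, 34]);
  translate([22, 22, 0]) cylinder(h = 396, r = 22);
  translate([251, 22, 0]) cylinder(h = 396, r = 22);
  translate([22, 238, 0]) cylinder(h = 396, r = 22);
  translate([251, 238, 0]) cylinder(h = 396, r = 22);
}
translate([-613, 175, 0]) {
  translate([0, 0, 396]) cube([273, 260, 34]);
  translate([22, 22, 0]) cylinder(h = 396, r = 22);
  translate([251, 22, 0]) cylinder(h = 396, r = 22);
  translate([22, 238, 0]) cylinder(h = 396, r = 22);
  translate([251, 238, 0]) cylinder(h = 396, r = 22);
}
translate([2107, 175, 0]) {
  translate([0, 0, 396]) cube([273, 260, 34]);
  translate([22, 22, 0]) cylinder(h = 396, r = 22);
  translate([251, 22, 0]) cylinder(h = 396, r = 22);
  translate([22, 238, 0]) cylinder(h = 396, r = 22);
  translate([251, 238, 0]) cylinder(h = 396, r = 22);
}
translate([787, 459, 730]) {
  cube([50, 62, 2701]);
  translate([346, 0, 0]) cube([50, 62, 2701]);
  translate([50, 0, 265]) cube([296, 62, 27]);
  translate([50, 0, 592]) cube([296, 62, 27]);
  translate([50, 0, 919]) cube([296, 62, 27]);
  translate([50, 0, 1246]) cube([296, 62, 27]);
  translate([50, 0, 1573]) cube([296, 62, 27]);
  translate([50, 0, 1900]) cube([296, 62, 27]);
  translate([50, 0, 2227]) cube([296, 62, 27]);
  translate([50, 0, 2554]) cube([296, 62, 27]);
}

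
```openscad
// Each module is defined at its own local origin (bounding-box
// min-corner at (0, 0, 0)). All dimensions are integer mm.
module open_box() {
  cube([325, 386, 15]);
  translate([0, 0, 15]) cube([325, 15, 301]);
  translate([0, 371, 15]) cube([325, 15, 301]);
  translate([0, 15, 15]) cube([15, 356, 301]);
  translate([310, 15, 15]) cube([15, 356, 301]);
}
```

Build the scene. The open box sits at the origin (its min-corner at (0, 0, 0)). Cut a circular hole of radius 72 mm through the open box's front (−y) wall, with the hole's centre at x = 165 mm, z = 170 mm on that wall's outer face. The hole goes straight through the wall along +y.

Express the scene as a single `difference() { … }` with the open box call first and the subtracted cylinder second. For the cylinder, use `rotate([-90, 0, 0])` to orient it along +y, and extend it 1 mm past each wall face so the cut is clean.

difference() {
  open_box();
  translate([165, -1, 170]) rotate([-90, 0, 0]) cylinder(h = 17, r = 72);
}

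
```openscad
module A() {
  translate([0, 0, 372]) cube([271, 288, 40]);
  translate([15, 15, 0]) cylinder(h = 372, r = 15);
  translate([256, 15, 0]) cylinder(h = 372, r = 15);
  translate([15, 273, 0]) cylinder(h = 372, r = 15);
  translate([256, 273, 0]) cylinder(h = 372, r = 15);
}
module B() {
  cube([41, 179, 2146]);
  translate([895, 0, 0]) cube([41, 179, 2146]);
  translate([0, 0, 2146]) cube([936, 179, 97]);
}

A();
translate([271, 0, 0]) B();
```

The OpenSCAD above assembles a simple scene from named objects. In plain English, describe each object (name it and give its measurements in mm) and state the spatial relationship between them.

A is a simple wooden stool: a rectangular seat 271 mm (x) by 288 mm (y), 40 mm thick, top face at z = 412 mm, on four round legs, each 30 mm in diameter. The legs rest on z = 0, each leg's axis is inset half a diameter from the nearest pair of seat edges (so the leg's bounding box is flush with the corner).

B is a rectangular door frame: two vertical jambs of 41×179 mm section, 2146 mm tall, with a clear opening 854 mm wide between their inner faces. A header 97 mm tall and 179 mm deep lies on top of the jambs and spans the full outside width.

The door frame is against the stool's +x side, with their −y faces flush.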